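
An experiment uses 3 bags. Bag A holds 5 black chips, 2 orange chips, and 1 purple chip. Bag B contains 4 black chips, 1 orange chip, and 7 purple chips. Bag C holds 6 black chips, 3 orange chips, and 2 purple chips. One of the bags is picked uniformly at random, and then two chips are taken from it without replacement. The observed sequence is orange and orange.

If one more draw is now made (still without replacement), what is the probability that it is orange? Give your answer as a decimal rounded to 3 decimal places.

For each hypothesis, P(data | H) works out to: P(data | bag A) = (2/8)(1/7) = 0.035714; P(data | bag B) = (1/12)(0/11) = 0; P(data | bag C) = (3/11)(2/10) = 0.054545.
Multiplying each by its prior: 1/3 · 0.035714 = 0.011905, 1/3 · 0 = 0, 1/3 · 0.054545 = 0.018182; with total 0.030087.
Dividing through by the total gives posterior P(bag A | data) = 0.39568, P(bag B | data) = 0, P(bag C | data) = 0.60432.
The predictive probability is P(orange next | data) = (0)(0.39568) + (1/9)(0.60432) = 0.067146.

0.067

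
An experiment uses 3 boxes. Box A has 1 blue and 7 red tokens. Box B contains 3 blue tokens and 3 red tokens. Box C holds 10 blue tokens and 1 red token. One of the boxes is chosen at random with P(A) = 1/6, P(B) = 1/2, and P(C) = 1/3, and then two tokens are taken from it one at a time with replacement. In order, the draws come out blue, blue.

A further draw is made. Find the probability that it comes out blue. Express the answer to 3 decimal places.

0.777

Under each hypothesis, the probability of the observed sequence is: P(data | box A) = (1/8)(1/8) = 0.015625; P(data | box B) = (3/6)(3/6) = 0.25; P(data | box C) = (10/11)(10/11) = 0.82645.
Multiplying each by its prior: 1/6 · 0.015625 = 0.0026042, 1/2 · 0.25 = 0.125, 1/3 · 0.82645 = 0.27548; summing to 0.40309.
Normalising, the posterior is P(box A | data) = 0.0064606, P(box B | data) = 0.31011, P(box C | data) = 0.68343.
So P(blue next | data) = Σ P(blue next | H) P(H | data) = (1/8)(0.0064606) + (1/2)(0.31011) + (10/11)(0.68343) = 0.77716.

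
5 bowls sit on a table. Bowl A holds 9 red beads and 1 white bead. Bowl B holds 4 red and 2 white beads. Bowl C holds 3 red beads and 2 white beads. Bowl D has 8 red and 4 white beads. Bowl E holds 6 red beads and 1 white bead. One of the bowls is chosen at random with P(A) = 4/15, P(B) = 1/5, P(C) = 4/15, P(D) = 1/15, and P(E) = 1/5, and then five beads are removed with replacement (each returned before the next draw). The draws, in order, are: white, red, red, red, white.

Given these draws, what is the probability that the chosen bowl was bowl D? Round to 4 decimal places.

The likelihood of the observed sequence under each hypothesis: P(data | bowl A) = (1/10)(9/10)(9/10)(9/10)(1/10) = 0.00729; P(data | bowl B) = (2/6)(4/6)(4/6)(4/6)(2/6) = 0.032922; P(data | bowl C) = (2/5)(3/5)(3/5)(3/5)(2/5) = 0.03456; P(data | bowl D) = (4/12)(8/12)(8/12)(8/12)(4/12) = 0.032922; P(data | bowl E) = (1/7)(6/7)(6/7)(6/7)(1/7) = 0.012852.
Weighting by the prior gives 4/15 · 0.00729 = 0.001944, 1/5 · 0.032922 = 0.0065844, 4/15 · 0.03456 = 0.009216, 1/15 · 0.032922 = 0.0021948, 1/5 · 0.012852 = 0.0025704; these sum to 0.02251.
Therefore the posterior P(bowl D | data) = (0.0021948) / (0.02251) = 0.097505.

0.0975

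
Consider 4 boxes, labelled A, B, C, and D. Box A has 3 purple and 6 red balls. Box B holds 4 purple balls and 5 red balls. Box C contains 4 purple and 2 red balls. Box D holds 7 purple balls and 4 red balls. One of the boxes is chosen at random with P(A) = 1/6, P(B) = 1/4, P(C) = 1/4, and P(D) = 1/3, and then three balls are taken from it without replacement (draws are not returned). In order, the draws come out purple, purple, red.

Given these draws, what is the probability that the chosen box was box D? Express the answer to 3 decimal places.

The likelihood of the observed sequence under each hypothesis: P(data | box A) = (3/9)(2/8)(6/7) = 0.071429; P(data | box B) = (4/9)(3/8)(5/7) = 0.11905; P(data | box C) = (4/6)(3/5)(2/4) = 0.2; P(data | box D) = (7/11)(6/10)(4/9) = 0.1697.
The prior-weighted likelihoods are 1/6 · 0.071429 = 0.011905, 1/4 · 0.11905 = 0.029762, 1/4 · 0.2 = 0.05, 1/3 · 0.1697 = 0.056566; these sum to 0.14823.
Hence P(box D | data) = (0.056566) / (0.14823) = 0.3816.

0.382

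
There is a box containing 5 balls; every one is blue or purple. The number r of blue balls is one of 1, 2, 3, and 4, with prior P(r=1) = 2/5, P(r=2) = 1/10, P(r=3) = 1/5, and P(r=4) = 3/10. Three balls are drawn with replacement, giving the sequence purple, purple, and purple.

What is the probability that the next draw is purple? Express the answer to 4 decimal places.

Compute the likelihood of the observed sequence for each case: P(data | r = 1) = (4/5)(4/5)(4/5) = 0.512; P(data | r = 2) = (3/5)(3/5)(3/5) = 0.216; P(data | r = 3) = (2/5)(2/5)(2/5) = 0.064; P(data | r = 4) = (1/5)(1/5)(1/5) = 0.008.
The prior-weighted likelihoods are 2/5 · 0.512 = 0.2048, 1/10 · 0.216 = 0.0216, 1/5 · 0.064 = 0.0128, 3/10 · 0.008 = 0.0024; these sum to 0.2416.
The posterior is then P(r = 1 | data) = 0.84768, P(r = 2 | data) = 0.089404, P(r = 3 | data) = 0.05298, P(r = 4 | data) = 0.0099338.
Averaging over the posterior, P(purple next | data) = (4/5)(0.84768) + (3/5)(0.089404) + (2/5)(0.05298) + (1/5)(0.0099338) = 0.75497.

0.7550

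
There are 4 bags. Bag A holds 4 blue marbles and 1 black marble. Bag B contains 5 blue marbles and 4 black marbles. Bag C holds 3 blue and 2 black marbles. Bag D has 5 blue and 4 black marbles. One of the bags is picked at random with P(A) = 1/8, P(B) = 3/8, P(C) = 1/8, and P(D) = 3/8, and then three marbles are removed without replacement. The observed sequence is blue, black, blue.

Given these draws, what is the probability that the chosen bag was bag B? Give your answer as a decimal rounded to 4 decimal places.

Under each hypothesis, the probability of the observed sequence is: P(data | bag A) = (4/5)(1/4)(3/3) = 1/5; P(data | bag B) = (5/9)(4/8)(4/7) = 10/63; P(data | bag C) = (3/5)(2/4)(2/3) = 1/5; P(data | bag D) = (5/9)(4/8)(4/7) = 10/63.
The prior-weighted likelihoods are 1/8 · 1/5 = 1/40, 3/8 · 10/63 = 5/84, 1/8 · 1/5 = 1/40, 3/8 · 10/63 = 5/84; with total 71/420.
So P(bag B | data) = (5/84) / (71/420) = 25/71.

0.3521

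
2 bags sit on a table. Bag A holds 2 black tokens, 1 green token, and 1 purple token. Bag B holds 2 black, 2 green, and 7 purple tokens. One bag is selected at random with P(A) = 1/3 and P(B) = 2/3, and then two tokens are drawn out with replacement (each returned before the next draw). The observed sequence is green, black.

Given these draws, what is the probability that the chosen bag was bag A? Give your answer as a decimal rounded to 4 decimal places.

0.6541

Compute the likelihood of the observed sequence for each case: P(data | bag A) = (1/4)(2/4) = 0.125; P(data | bag B) = (2/11)(2/11) = 0.033058.
Weighting by the prior gives 1/3 · 0.125 = 0.041667, 2/3 · 0.033058 = 0.022039; summing to 0.063705.
Hence P(bag A | data) = (0.041667) / (0.063705) = 0.65405.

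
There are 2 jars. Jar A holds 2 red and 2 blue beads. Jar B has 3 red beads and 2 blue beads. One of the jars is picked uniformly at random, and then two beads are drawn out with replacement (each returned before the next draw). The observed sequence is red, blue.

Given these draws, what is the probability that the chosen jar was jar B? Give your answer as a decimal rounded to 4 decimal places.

0.4898

Under each hypothesis, the probability of the observed sequence is: P(data | jar A) = (2/4)(2/4) = 1/4; P(data | jar B) = (3/5)(2/5) = 6/25.
Multiplying each by its prior: 1/2 · 1/4 = 1/8, 1/2 · 6/25 = 3/25; these sum to 49/200.
Therefore the posterior P(jar B | data) = (3/25) / (49/200) = 24/49.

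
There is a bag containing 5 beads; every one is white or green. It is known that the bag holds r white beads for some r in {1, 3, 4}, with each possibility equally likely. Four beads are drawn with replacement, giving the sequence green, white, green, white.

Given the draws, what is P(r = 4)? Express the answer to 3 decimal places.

0.235

Under each hypothesis, the probability of the observed sequence is: P(data | r = 1) = (4/5)(1/5)(4/5)(1/5) = 0.0256; P(data | r = 3) = (2/5)(3/5)(2/5)(3/5) = 0.0576; P(data | r = 4) = (1/5)(4/5)(1/5)(4/5) = 0.0256.
Multiplying each by its prior: 1/3 · 0.0256 = 0.0085333, 1/3 · 0.0576 = 0.0192, 1/3 · 0.0256 = 0.0085333; with total 0.036267.
By Bayes' rule, P(r = 4 | data) = (0.0085333) / (0.036267) = 0.23529.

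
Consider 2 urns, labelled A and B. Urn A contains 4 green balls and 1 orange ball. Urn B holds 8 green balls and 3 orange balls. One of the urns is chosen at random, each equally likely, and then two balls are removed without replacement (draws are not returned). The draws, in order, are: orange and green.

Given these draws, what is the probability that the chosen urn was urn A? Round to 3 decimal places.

The likelihood of the observed sequence under each hypothesis: P(data | urn A) = (1/5)(4/4) = 1/5; P(data | urn B) = (3/11)(8/10) = 12/55.
Multiplying each by its prior: 1/2 · 1/5 = 1/10, 1/2 · 12/55 = 6/55; summing to 23/110.
By Bayes' rule, P(urn A | data) = (1/10) / (23/110) = 11/23.

0.478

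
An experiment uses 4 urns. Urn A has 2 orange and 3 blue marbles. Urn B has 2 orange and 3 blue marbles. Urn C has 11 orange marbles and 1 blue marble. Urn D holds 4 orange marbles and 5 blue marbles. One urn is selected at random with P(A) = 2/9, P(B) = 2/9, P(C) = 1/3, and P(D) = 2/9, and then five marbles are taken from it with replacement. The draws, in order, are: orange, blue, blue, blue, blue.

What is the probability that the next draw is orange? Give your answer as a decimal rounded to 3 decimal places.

Under each hypothesis, the probability of the observed sequence is: P(data | urn A) = (2/5)(3/5)(3/5)(3/5)(3/5) = 0.05184; P(data | urn B) = (2/5)(3/5)(3/5)(3/5)(3/5) = 0.05184; P(data | urn C) = (11/12)(1/12)(1/12)(1/12)(1/12) = 4.4207e-05; P(data | urn D) = (4/9)(5/9)(5/9)(5/9)(5/9) = 0.042338.
Weighting by the prior gives 2/9 · 0.05184 = 0.01152, 2/9 · 0.05184 = 0.01152, 1/3 · 4.4207e-05 = 1.4736e-05, 2/9 · 0.042338 = 0.0094084; these sum to 0.032463.
Normalising, the posterior is P(urn A | data) = 0.35486, P(urn B | data) = 0.35486, P(urn C | data) = 0.00045392, P(urn D | data) = 0.28982.
Averaging over the posterior, P(orange next | data) = (2/5)(0.35486) + (2/5)(0.35486) + (11/12)(0.00045392) + (4/9)(0.28982) = 0.41312.

0.413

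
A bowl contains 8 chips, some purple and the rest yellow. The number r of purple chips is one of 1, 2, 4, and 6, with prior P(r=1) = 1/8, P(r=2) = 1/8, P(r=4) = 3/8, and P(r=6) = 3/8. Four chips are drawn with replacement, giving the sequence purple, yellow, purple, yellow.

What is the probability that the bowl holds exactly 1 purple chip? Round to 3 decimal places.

0.035

For each hypothesis, P(data | H) works out to: P(data | r = 1) = (1/8)(7/8)(1/8)(7/8) = 0.011963; P(data | r = 2) = (2/8)(6/8)(2/8)(6/8) = 0.035156; P(data | r = 4) = (4/8)(4/8)(4/8)(4/8) = 0.0625; P(data | r = 6) = (6/8)(2/8)(6/8)(2/8) = 0.035156.
The prior-weighted likelihoods are 1/8 · 0.011963 = 0.0014954, 1/8 · 0.035156 = 0.0043945, 3/8 · 0.0625 = 0.023438, 3/8 · 0.035156 = 0.013184; these sum to 0.042511.
So P(r = 1 | data) = (0.0014954) / (0.042511) = 0.035176.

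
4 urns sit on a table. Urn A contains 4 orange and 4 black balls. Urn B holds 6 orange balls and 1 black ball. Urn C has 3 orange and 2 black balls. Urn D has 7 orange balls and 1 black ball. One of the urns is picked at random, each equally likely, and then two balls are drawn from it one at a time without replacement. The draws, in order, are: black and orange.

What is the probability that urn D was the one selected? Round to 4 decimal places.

For each hypothesis, P(data | H) works out to: P(data | urn A) = (4/8)(4/7) = 0.28571; P(data | urn B) = (1/7)(6/6) = 0.14286; P(data | urn C) = (2/5)(3/4) = 0.3; P(data | urn D) = (1/8)(7/7) = 0.125.
Multiplying each by its prior: 1/4 · 0.28571 = 0.071429, 1/4 · 0.14286 = 0.035714, 1/4 · 0.3 = 0.075, 1/4 · 0.125 = 0.03125; these sum to 0.21339.
Therefore the posterior P(urn D | data) = (0.03125) / (0.21339) = 0.14644.

0.1464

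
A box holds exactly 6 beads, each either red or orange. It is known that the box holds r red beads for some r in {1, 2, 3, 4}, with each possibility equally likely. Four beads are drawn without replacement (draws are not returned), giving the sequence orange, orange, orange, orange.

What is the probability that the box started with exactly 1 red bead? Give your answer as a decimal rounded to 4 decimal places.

Compute the likelihood of the observed sequence for each case: P(data | r = 1) = (5/6)(4/5)(3/4)(2/3) = 1/3; P(data | r = 2) = (4/6)(3/5)(2/4)(1/3) = 1/15; P(data | r = 3) = (3/6)(2/5)(1/4)(0/3) = 0; P(data | r = 4) = (2/6)(1/5)(0/4) = 0.
Multiplying each by its prior: 1/4 · 1/3 = 1/12, 1/4 · 1/15 = 1/60, 1/4 · 0 = 0, 1/4 · 0 = 0; these sum to 1/10.
By Bayes' rule, P(r = 1 | data) = (1/12) / (1/10) = 5/6.

0.8333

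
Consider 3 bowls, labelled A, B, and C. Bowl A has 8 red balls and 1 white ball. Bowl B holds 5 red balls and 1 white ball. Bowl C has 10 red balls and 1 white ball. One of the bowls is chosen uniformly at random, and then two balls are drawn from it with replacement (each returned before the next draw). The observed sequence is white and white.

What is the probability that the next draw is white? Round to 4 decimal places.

Compute the likelihood of the observed sequence for each case: P(data | bowl A) = (1/9)(1/9) = 0.012346; P(data | bowl B) = (1/6)(1/6) = 0.027778; P(data | bowl C) = (1/11)(1/11) = 0.0082645.
Weighting by the prior gives 1/3 · 0.012346 = 0.0041152, 1/3 · 0.027778 = 0.0092593, 1/3 · 0.0082645 = 0.0027548; with total 0.016129.
Normalising, the posterior is P(bowl A | data) = 0.25514, P(bowl B | data) = 0.57406, P(bowl C | data) = 0.1708.
The predictive probability is P(white next | data) = (1/9)(0.25514) + (1/6)(0.57406) + (1/11)(0.1708) = 0.13955.

0.1396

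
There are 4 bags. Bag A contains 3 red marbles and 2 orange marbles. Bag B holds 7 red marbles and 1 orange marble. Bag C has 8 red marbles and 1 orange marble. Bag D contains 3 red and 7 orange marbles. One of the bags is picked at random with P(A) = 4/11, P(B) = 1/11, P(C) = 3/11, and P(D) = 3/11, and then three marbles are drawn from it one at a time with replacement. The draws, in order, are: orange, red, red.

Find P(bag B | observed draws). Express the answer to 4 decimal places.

Compute the likelihood of the observed sequence for each case: P(data | bag A) = (2/5)(3/5)(3/5) = 0.144; P(data | bag B) = (1/8)(7/8)(7/8) = 0.095703; P(data | bag C) = (1/9)(8/9)(8/9) = 0.087791; P(data | bag D) = (7/10)(3/10)(3/10) = 0.063.
The prior-weighted likelihoods are 4/11 · 0.144 = 0.052364, 1/11 · 0.095703 = 0.0087003, 3/11 · 0.087791 = 0.023943, 3/11 · 0.063 = 0.017182; with total 0.10219.
Hence P(bag B | data) = (0.0087003) / (0.10219) = 0.085139.

0.0851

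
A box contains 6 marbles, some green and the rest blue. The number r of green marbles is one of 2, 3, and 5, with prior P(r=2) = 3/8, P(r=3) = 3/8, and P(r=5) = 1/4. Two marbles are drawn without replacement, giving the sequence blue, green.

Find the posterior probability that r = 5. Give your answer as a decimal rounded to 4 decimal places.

0.1639

For each hypothesis, P(data | H) works out to: P(data | r = 2) = (4/6)(2/5) = 4/15; P(data | r = 3) = (3/6)(3/5) = 3/10; P(data | r = 5) = (1/6)(5/5) = 1/6.
Multiplying each by its prior: 3/8 · 4/15 = 1/10, 3/8 · 3/10 = 9/80, 1/4 · 1/6 = 1/24; summing to 61/240.
By Bayes' rule, P(r = 5 | data) = (1/24) / (61/240) = 10/61.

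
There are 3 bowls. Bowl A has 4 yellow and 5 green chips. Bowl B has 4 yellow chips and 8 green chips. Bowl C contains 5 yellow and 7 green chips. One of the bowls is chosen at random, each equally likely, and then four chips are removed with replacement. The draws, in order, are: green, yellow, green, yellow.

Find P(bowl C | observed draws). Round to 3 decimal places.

For each hypothesis, P(data | H) works out to: P(data | bowl A) = (5/9)(4/9)(5/9)(4/9) = 0.060966; P(data | bowl B) = (8/12)(4/12)(8/12)(4/12) = 0.049383; P(data | bowl C) = (7/12)(5/12)(7/12)(5/12) = 0.059076.
The prior-weighted likelihoods are 1/3 · 0.060966 = 0.020322, 1/3 · 0.049383 = 0.016461, 1/3 · 0.059076 = 0.019692; these sum to 0.056475.
Therefore the posterior P(bowl C | data) = (0.019692) / (0.056475) = 0.34869.

0.349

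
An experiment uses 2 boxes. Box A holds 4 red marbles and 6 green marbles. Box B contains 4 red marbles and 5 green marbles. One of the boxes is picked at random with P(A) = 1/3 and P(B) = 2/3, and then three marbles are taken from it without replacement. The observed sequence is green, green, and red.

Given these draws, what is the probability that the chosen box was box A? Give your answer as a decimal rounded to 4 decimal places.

0.3443

Under each hypothesis, the probability of the observed sequence is: P(data | box A) = (6/10)(5/9)(4/8) = 1/6; P(data | box B) = (5/9)(4/8)(4/7) = 10/63.
The prior-weighted likelihoods are 1/3 · 1/6 = 1/18, 2/3 · 10/63 = 20/189; summing to 61/378.
Therefore the posterior P(box A | data) = (1/18) / (61/378) = 21/61.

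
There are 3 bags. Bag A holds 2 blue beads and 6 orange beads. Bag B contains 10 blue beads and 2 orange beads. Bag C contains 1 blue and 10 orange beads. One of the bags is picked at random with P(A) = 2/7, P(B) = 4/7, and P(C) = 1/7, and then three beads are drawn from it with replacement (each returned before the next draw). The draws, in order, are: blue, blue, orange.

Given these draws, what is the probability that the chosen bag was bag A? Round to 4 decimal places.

0.1662

For each hypothesis, P(data | H) works out to: P(data | bag A) = (2/8)(2/8)(6/8) = 0.046875; P(data | bag B) = (10/12)(10/12)(2/12) = 0.11574; P(data | bag C) = (1/11)(1/11)(10/11) = 0.0075131.
Weighting by the prior gives 2/7 · 0.046875 = 0.013393, 4/7 · 0.11574 = 0.066138, 1/7 · 0.0075131 = 0.0010733; with total 0.080604.
Hence P(bag A | data) = (0.013393) / (0.080604) = 0.16616.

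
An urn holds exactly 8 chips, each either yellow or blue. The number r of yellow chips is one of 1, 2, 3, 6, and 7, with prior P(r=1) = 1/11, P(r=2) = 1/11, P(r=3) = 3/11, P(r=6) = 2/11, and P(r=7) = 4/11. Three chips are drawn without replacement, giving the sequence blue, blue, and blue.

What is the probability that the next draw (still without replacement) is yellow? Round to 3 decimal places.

0.388

For each hypothesis, P(data | H) works out to: P(data | r = 1) = (7/8)(6/7)(5/6) = 5/8; P(data | r = 2) = (6/8)(5/7)(4/6) = 5/14; P(data | r = 3) = (5/8)(4/7)(3/6) = 5/28; P(data | r = 6) = (2/8)(1/7)(0/6) = 0; P(data | r = 7) = (1/8)(0/7) = 0.
The prior-weighted likelihoods are 1/11 · 5/8 = 5/88, 1/11 · 5/14 = 5/154, 3/11 · 5/28 = 15/308, 2/11 · 0 = 0, 4/11 · 0 = 0; summing to 85/616.
Dividing through by the total gives posterior P(r = 1 | data) = 7/17, P(r = 2 | data) = 4/17, P(r = 3 | data) = 6/17, P(r = 6 | data) = 0, P(r = 7 | data) = 0.
Averaging over the posterior, P(yellow next | data) = (1/5)(7/17) + (2/5)(4/17) + (3/5)(6/17) = 33/85.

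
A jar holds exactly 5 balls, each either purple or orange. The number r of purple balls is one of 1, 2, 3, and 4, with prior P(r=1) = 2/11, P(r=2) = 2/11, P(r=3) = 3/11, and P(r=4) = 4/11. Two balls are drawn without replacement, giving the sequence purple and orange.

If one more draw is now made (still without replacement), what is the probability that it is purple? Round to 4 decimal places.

0.5926

Under each hypothesis, the probability of the observed sequence is: P(data | r = 1) = (1/5)(4/4) = 1/5; P(data | r = 2) = (2/5)(3/4) = 3/10; P(data | r = 3) = (3/5)(2/4) = 3/10; P(data | r = 4) = (4/5)(1/4) = 1/5.
The prior-weighted likelihoods are 2/11 · 1/5 = 2/55, 2/11 · 3/10 = 3/55, 3/11 · 3/10 = 9/110, 4/11 · 1/5 = 4/55; with total 27/110.
Normalising, the posterior is P(r = 1 | data) = 4/27, P(r = 2 | data) = 2/9, P(r = 3 | data) = 1/3, P(r = 4 | data) = 8/27.
The predictive probability is P(purple next | data) = (0)(4/27) + (1/3)(2/9) + (2/3)(1/3) + (1)(8/27) = 16/27.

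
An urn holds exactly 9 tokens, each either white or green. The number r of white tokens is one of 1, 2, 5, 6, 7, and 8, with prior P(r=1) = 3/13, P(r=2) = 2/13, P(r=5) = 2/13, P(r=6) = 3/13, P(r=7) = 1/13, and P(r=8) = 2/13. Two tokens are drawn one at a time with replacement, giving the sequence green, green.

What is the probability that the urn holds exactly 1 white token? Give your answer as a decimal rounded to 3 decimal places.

0.541

The likelihood of the observed sequence under each hypothesis: P(data | r = 1) = (8/9)(8/9) = 0.79012; P(data | r = 2) = (7/9)(7/9) = 0.60494; P(data | r = 5) = (4/9)(4/9) = 0.19753; P(data | r = 6) = (3/9)(3/9) = 0.11111; P(data | r = 7) = (2/9)(2/9) = 0.049383; P(data | r = 8) = (1/9)(1/9) = 0.012346.
Weighting by the prior gives 3/13 · 0.79012 = 0.18234, 2/13 · 0.60494 = 0.093067, 2/13 · 0.19753 = 0.030389, 3/13 · 0.11111 = 0.025641, 1/13 · 0.049383 = 0.0037987, 2/13 · 0.012346 = 0.0018993; these sum to 0.33713.
Therefore the posterior P(r = 1 | data) = (0.18234) / (0.33713) = 0.54085.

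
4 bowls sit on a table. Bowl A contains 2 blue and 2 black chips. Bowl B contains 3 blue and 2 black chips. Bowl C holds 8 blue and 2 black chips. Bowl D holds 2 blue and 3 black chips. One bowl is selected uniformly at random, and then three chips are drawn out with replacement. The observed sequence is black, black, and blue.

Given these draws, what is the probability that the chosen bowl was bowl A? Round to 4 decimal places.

0.3149

For each hypothesis, P(data | H) works out to: P(data | bowl A) = (2/4)(2/4)(2/4) = 0.125; P(data | bowl B) = (2/5)(2/5)(3/5) = 0.096; P(data | bowl C) = (2/10)(2/10)(8/10) = 0.032; P(data | bowl D) = (3/5)(3/5)(2/5) = 0.144.
Weighting by the prior gives 1/4 · 0.125 = 0.03125, 1/4 · 0.096 = 0.024, 1/4 · 0.032 = 0.008, 1/4 · 0.144 = 0.036; these sum to 0.09925.
So P(bowl A | data) = (0.03125) / (0.09925) = 0.31486.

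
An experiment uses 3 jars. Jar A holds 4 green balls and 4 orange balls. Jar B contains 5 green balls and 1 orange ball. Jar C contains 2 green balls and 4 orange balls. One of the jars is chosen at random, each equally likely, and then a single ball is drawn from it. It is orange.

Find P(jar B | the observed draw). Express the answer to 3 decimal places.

0.125

The likelihood of this draw under each hypothesis: P(data | jar A) = (4/8) = 1/2; P(data | jar B) = (1/6) = 1/6; P(data | jar C) = (4/6) = 2/3.
The prior-weighted likelihoods are 1/3 · 1/2 = 1/6, 1/3 · 1/6 = 1/18, 1/3 · 2/3 = 2/9; these sum to 4/9.
By Bayes' rule, P(jar B | data) = (1/18) / (4/9) = 1/8.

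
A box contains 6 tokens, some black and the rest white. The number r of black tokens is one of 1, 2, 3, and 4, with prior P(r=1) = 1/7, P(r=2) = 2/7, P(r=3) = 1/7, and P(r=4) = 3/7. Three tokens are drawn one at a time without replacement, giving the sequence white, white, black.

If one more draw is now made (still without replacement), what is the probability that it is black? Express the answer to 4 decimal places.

For each hypothesis, P(data | H) works out to: P(data | r = 1) = (5/6)(4/5)(1/4) = 1/6; P(data | r = 2) = (4/6)(3/5)(2/4) = 1/5; P(data | r = 3) = (3/6)(2/5)(3/4) = 3/20; P(data | r = 4) = (2/6)(1/5)(4/4) = 1/15.
The prior-weighted likelihoods are 1/7 · 1/6 = 1/42, 2/7 · 1/5 = 2/35, 1/7 · 3/20 = 3/140, 3/7 · 1/15 = 1/35; with total 11/84.
Normalising, the posterior is P(r = 1 | data) = 2/11, P(r = 2 | data) = 24/55, P(r = 3 | data) = 9/55, P(r = 4 | data) = 12/55.
Averaging over the posterior, P(black next | data) = (0)(2/11) + (1/3)(24/55) + (2/3)(9/55) + (1)(12/55) = 26/55.

0.4727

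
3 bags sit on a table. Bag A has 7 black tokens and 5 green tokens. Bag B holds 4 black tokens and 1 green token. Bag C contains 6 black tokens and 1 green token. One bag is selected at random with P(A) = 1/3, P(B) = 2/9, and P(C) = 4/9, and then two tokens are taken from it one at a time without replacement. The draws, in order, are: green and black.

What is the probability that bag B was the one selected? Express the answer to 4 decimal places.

The likelihood of the observed sequence under each hypothesis: P(data | bag A) = (5/12)(7/11) = 0.26515; P(data | bag B) = (1/5)(4/4) = 0.2; P(data | bag C) = (1/7)(6/6) = 0.14286.
Weighting by the prior gives 1/3 · 0.26515 = 0.088384, 2/9 · 0.2 = 0.044444, 4/9 · 0.14286 = 0.063492; with total 0.19632.
Hence P(bag B | data) = (0.044444) / (0.19632) = 0.22639.

0.2264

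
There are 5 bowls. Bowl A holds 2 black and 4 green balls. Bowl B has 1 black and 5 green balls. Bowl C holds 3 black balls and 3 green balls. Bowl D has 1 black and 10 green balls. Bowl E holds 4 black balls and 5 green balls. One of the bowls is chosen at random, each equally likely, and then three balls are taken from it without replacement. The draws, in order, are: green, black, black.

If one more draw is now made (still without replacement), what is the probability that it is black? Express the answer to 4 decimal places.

For each hypothesis, P(data | H) works out to: P(data | bowl A) = (4/6)(2/5)(1/4) = 1/15; P(data | bowl B) = (5/6)(1/5)(0/4) = 0; P(data | bowl C) = (3/6)(3/5)(2/4) = 3/20; P(data | bowl D) = (10/11)(1/10)(0/9) = 0; P(data | bowl E) = (5/9)(4/8)(3/7) = 5/42.
The prior-weighted likelihoods are 1/5 · 1/15 = 1/75, 1/5 · 0 = 0, 1/5 · 3/20 = 3/100, 1/5 · 0 = 0, 1/5 · 5/42 = 1/42; summing to 47/700.
Dividing through by the total gives posterior P(bowl A | data) = 28/141, P(bowl B | data) = 0, P(bowl C | data) = 21/47, P(bowl D | data) = 0, P(bowl E | data) = 50/141.
The predictive probability is P(black next | data) = (0)(28/141) + (1/3)(21/47) + (1/3)(50/141) = 113/423.

0.2671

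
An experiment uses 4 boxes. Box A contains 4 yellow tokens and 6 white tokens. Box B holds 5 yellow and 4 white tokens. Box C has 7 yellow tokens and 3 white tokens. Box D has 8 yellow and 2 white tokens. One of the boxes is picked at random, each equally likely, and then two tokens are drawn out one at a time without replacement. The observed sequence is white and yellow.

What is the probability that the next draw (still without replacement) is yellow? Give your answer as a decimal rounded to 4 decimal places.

For each hypothesis, P(data | H) works out to: P(data | box A) = (6/10)(4/9) = 4/15; P(data | box B) = (4/9)(5/8) = 5/18; P(data | box C) = (3/10)(7/9) = 7/30; P(data | box D) = (2/10)(8/9) = 8/45.
The prior-weighted likelihoods are 1/4 · 4/15 = 1/15, 1/4 · 5/18 = 5/72, 1/4 · 7/30 = 7/120, 1/4 · 8/45 = 2/45; summing to 43/180.
The posterior is then P(box A | data) = 0.27907, P(box B | data) = 0.2907, P(box C | data) = 0.24419, P(box D | data) = 0.18605.
So P(yellow next | data) = Σ P(yellow next | H) P(H | data) = (3/8)(0.27907) + (4/7)(0.2907) + (3/4)(0.24419) + (7/8)(0.18605) = 0.61669.

0.6167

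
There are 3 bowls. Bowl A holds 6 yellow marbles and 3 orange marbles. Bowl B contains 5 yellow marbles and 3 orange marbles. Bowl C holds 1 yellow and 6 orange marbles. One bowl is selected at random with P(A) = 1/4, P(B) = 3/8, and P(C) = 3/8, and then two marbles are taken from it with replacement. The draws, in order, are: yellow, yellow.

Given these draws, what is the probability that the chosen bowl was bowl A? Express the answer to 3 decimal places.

0.419

For each hypothesis, P(data | H) works out to: P(data | bowl A) = (6/9)(6/9) = 0.44444; P(data | bowl B) = (5/8)(5/8) = 0.39062; P(data | bowl C) = (1/7)(1/7) = 0.020408.
Multiplying each by its prior: 1/4 · 0.44444 = 0.11111, 3/8 · 0.39062 = 0.14648, 3/8 · 0.020408 = 0.0076531; with total 0.26525.
Therefore the posterior P(bowl A | data) = (0.11111) / (0.26525) = 0.41889.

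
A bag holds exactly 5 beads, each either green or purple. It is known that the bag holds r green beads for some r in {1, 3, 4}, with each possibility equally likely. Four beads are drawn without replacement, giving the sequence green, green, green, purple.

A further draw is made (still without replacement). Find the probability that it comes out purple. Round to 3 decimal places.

0.333

Under each hypothesis, the probability of the observed sequence is: P(data | r = 1) = (1/5)(0/4) = 0; P(data | r = 3) = (3/5)(2/4)(1/3)(2/2) = 1/10; P(data | r = 4) = (4/5)(3/4)(2/3)(1/2) = 1/5.
The prior-weighted likelihoods are 1/3 · 0 = 0, 1/3 · 1/10 = 1/30, 1/3 · 1/5 = 1/15; with total 1/10.
The posterior is then P(r = 1 | data) = 0, P(r = 3 | data) = 1/3, P(r = 4 | data) = 2/3.
Averaging over the posterior, P(purple next | data) = (1)(1/3) + (0)(2/3) = 1/3.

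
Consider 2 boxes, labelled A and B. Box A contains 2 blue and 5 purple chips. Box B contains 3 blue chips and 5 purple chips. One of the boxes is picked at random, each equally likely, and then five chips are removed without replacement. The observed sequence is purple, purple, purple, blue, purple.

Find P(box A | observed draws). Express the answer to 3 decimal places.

Under each hypothesis, the probability of the observed sequence is: P(data | box A) = (5/7)(4/6)(3/5)(2/4)(2/3) = 2/21; P(data | box B) = (5/8)(4/7)(3/6)(3/5)(2/4) = 3/56.
Weighting by the prior gives 1/2 · 2/21 = 1/21, 1/2 · 3/56 = 3/112; summing to 25/336.
So P(box A | data) = (1/21) / (25/336) = 16/25.

0.640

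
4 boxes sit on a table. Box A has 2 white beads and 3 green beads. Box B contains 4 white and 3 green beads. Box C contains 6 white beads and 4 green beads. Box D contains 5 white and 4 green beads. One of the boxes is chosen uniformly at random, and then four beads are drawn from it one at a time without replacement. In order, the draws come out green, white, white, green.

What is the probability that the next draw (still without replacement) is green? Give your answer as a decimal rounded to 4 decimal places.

For each hypothesis, P(data | H) works out to: P(data | box A) = (3/5)(2/4)(1/3)(2/2) = 1/10; P(data | box B) = (3/7)(4/6)(3/5)(2/4) = 3/35; P(data | box C) = (4/10)(6/9)(5/8)(3/7) = 1/14; P(data | box D) = (4/9)(5/8)(4/7)(3/6) = 5/63.
Weighting by the prior gives 1/4 · 1/10 = 1/40, 1/4 · 3/35 = 3/140, 1/4 · 1/14 = 1/56, 1/4 · 5/63 = 5/252; summing to 53/630.
Dividing through by the total gives posterior P(box A | data) = 63/212, P(box B | data) = 27/106, P(box C | data) = 45/212, P(box D | data) = 25/106.
The predictive probability is P(green next | data) = (1)(63/212) + (1/3)(27/106) + (1/3)(45/212) + (2/5)(25/106) = 29/53.

0.5472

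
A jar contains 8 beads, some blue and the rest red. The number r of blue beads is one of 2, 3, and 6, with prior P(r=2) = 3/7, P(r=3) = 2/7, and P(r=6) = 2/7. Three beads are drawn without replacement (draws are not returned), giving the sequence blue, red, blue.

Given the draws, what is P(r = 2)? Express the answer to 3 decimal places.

Compute the likelihood of the observed sequence for each case: P(data | r = 2) = (2/8)(6/7)(1/6) = 1/28; P(data | r = 3) = (3/8)(5/7)(2/6) = 5/56; P(data | r = 6) = (6/8)(2/7)(5/6) = 5/28.
Weighting by the prior gives 3/7 · 1/28 = 3/196, 2/7 · 5/56 = 5/196, 2/7 · 5/28 = 5/98; with total 9/98.
So P(r = 2 | data) = (3/196) / (9/98) = 1/6.

0.167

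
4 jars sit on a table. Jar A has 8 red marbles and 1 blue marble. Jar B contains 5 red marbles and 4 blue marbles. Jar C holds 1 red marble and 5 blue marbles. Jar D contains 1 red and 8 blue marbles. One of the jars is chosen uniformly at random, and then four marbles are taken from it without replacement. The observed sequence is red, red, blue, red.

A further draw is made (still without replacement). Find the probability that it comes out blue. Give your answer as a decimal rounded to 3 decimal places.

The likelihood of the observed sequence under each hypothesis: P(data | jar A) = (8/9)(7/8)(1/7)(6/6) = 1/9; P(data | jar B) = (5/9)(4/8)(4/7)(3/6) = 5/63; P(data | jar C) = (1/6)(0/5) = 0; P(data | jar D) = (1/9)(0/8) = 0.
The prior-weighted likelihoods are 1/4 · 1/9 = 1/36, 1/4 · 5/63 = 5/252, 1/4 · 0 = 0, 1/4 · 0 = 0; summing to 1/21.
Normalising, the posterior is P(jar A | data) = 7/12, P(jar B | data) = 5/12, P(jar C | data) = 0, P(jar D | data) = 0.
The predictive probability is P(blue next | data) = (0)(7/12) + (3/5)(5/12) = 1/4.

0.250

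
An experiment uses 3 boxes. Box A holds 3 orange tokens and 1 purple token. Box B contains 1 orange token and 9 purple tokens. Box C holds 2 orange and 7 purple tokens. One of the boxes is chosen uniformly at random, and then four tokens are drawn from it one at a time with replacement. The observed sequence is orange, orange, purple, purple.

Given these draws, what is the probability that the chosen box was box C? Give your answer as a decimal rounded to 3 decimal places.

Compute the likelihood of the observed sequence for each case: P(data | box A) = (3/4)(3/4)(1/4)(1/4) = 0.035156; P(data | box B) = (1/10)(1/10)(9/10)(9/10) = 0.0081; P(data | box C) = (2/9)(2/9)(7/9)(7/9) = 0.029873.
The prior-weighted likelihoods are 1/3 · 0.035156 = 0.011719, 1/3 · 0.0081 = 0.0027, 1/3 · 0.029873 = 0.0099578; these sum to 0.024377.
Hence P(box C | data) = (0.0099578) / (0.024377) = 0.4085.

0.408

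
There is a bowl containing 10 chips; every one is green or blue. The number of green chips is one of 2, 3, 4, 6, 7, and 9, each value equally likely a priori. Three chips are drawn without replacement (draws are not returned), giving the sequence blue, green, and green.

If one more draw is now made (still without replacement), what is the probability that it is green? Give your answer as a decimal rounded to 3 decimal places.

Compute the likelihood of the observed sequence for each case: P(data | r = 2) = (8/10)(2/9)(1/8) = 1/45; P(data | r = 3) = (7/10)(3/9)(2/8) = 7/120; P(data | r = 4) = (6/10)(4/9)(3/8) = 1/10; P(data | r = 6) = (4/10)(6/9)(5/8) = 1/6; P(data | r = 7) = (3/10)(7/9)(6/8) = 7/40; P(data | r = 9) = (1/10)(9/9)(8/8) = 1/10.
Weighting by the prior gives 1/6 · 1/45 = 1/270, 1/6 · 7/120 = 7/720, 1/6 · 1/10 = 1/60, 1/6 · 1/6 = 1/36, 1/6 · 7/40 = 7/240, 1/6 · 1/10 = 1/60; summing to 14/135.
Normalising, the posterior is P(r = 2 | data) = 1/28, P(r = 3 | data) = 3/32, P(r = 4 | data) = 9/56, P(r = 6 | data) = 15/56, P(r = 7 | data) = 9/32, P(r = 9 | data) = 9/56.
So P(green next | data) = Σ P(green next | H) P(H | data) = (0)(1/28) + (1/7)(3/32) + (2/7)(9/56) + (4/7)(15/56) + (5/7)(9/32) + (1)(9/56) = 225/392.

0.574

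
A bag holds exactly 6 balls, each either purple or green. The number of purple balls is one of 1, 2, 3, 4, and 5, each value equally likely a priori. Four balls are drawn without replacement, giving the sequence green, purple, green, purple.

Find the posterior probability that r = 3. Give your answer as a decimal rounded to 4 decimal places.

Compute the likelihood of the observed sequence for each case: P(data | r = 1) = (5/6)(1/5)(4/4)(0/3) = 0; P(data | r = 2) = (4/6)(2/5)(3/4)(1/3) = 1/15; P(data | r = 3) = (3/6)(3/5)(2/4)(2/3) = 1/10; P(data | r = 4) = (2/6)(4/5)(1/4)(3/3) = 1/15; P(data | r = 5) = (1/6)(5/5)(0/4) = 0.
Weighting by the prior gives 1/5 · 0 = 0, 1/5 · 1/15 = 1/75, 1/5 · 1/10 = 1/50, 1/5 · 1/15 = 1/75, 1/5 · 0 = 0; these sum to 7/150.
Therefore the posterior P(r = 3 | data) = (1/50) / (7/150) = 3/7.

0.4286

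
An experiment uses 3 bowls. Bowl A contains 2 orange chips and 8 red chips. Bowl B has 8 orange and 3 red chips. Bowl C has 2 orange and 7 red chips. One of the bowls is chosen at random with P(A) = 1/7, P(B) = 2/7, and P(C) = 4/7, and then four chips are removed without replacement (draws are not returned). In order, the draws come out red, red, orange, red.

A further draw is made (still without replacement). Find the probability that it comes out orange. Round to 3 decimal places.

0.207

Compute the likelihood of the observed sequence for each case: P(data | bowl A) = (8/10)(7/9)(2/8)(6/7) = 0.13333; P(data | bowl B) = (3/11)(2/10)(8/9)(1/8) = 0.0060606; P(data | bowl C) = (7/9)(6/8)(2/7)(5/6) = 0.13889.
Weighting by the prior gives 1/7 · 0.13333 = 0.019048, 2/7 · 0.0060606 = 0.0017316, 4/7 · 0.13889 = 0.079365; with total 0.10014.
The posterior is then P(bowl A | data) = 0.1902, P(bowl B | data) = 0.017291, P(bowl C | data) = 0.79251.
Averaging over the posterior, P(orange next | data) = (1/6)(0.1902) + (1)(0.017291) + (1/5)(0.79251) = 0.20749.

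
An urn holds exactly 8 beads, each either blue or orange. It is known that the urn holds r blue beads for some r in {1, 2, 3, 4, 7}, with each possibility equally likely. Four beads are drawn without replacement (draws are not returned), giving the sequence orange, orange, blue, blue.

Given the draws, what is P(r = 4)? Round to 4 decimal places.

For each hypothesis, P(data | H) works out to: P(data | r = 1) = (7/8)(6/7)(1/6)(0/5) = 0; P(data | r = 2) = (6/8)(5/7)(2/6)(1/5) = 1/28; P(data | r = 3) = (5/8)(4/7)(3/6)(2/5) = 1/14; P(data | r = 4) = (4/8)(3/7)(4/6)(3/5) = 3/35; P(data | r = 7) = (1/8)(0/7) = 0.
The prior-weighted likelihoods are 1/5 · 0 = 0, 1/5 · 1/28 = 1/140, 1/5 · 1/14 = 1/70, 1/5 · 3/35 = 3/175, 1/5 · 0 = 0; with total 27/700.
Hence P(r = 4 | data) = (3/175) / (27/700) = 4/9.

0.4444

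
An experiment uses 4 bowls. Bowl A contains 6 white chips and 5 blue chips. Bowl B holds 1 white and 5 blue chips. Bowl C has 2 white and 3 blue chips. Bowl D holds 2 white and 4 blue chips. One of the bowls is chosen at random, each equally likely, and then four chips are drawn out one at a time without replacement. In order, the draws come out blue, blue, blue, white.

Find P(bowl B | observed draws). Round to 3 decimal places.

Compute the likelihood of the observed sequence for each case: P(data | bowl A) = (5/11)(4/10)(3/9)(6/8) = 1/22; P(data | bowl B) = (5/6)(4/5)(3/4)(1/3) = 1/6; P(data | bowl C) = (3/5)(2/4)(1/3)(2/2) = 1/10; P(data | bowl D) = (4/6)(3/5)(2/4)(2/3) = 2/15.
Multiplying each by its prior: 1/4 · 1/22 = 1/88, 1/4 · 1/6 = 1/24, 1/4 · 1/10 = 1/40, 1/4 · 2/15 = 1/30; summing to 49/440.
Therefore the posterior P(bowl B | data) = (1/24) / (49/440) = 55/147.

0.374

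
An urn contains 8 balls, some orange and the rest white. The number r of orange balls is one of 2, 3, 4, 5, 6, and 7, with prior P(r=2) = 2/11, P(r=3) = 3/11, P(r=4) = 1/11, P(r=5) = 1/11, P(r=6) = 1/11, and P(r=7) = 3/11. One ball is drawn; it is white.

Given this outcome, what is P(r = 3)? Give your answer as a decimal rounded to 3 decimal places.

0.385

Compute the likelihood of this draw for each case: P(data | r = 2) = (6/8) = 3/4; P(data | r = 3) = (5/8) = 5/8; P(data | r = 4) = (4/8) = 1/2; P(data | r = 5) = (3/8) = 3/8; P(data | r = 6) = (2/8) = 1/4; P(data | r = 7) = (1/8) = 1/8.
Weighting by the prior gives 2/11 · 3/4 = 3/22, 3/11 · 5/8 = 15/88, 1/11 · 1/2 = 1/22, 1/11 · 3/8 = 3/88, 1/11 · 1/4 = 1/44, 3/11 · 1/8 = 3/88; with total 39/88.
By Bayes' rule, P(r = 3 | data) = (15/88) / (39/88) = 5/13.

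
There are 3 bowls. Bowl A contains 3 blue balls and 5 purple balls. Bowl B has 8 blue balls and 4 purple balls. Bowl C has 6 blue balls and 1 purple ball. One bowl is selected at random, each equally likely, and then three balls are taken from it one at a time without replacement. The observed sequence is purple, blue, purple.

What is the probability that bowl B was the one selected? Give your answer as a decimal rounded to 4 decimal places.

Under each hypothesis, the probability of the observed sequence is: P(data | bowl A) = (5/8)(3/7)(4/6) = 0.17857; P(data | bowl B) = (4/12)(8/11)(3/10) = 0.072727; P(data | bowl C) = (1/7)(6/6)(0/5) = 0.
Weighting by the prior gives 1/3 · 0.17857 = 0.059524, 1/3 · 0.072727 = 0.024242, 1/3 · 0 = 0; summing to 0.083766.
By Bayes' rule, P(bowl B | data) = (0.024242) / (0.083766) = 0.28941.

0.2894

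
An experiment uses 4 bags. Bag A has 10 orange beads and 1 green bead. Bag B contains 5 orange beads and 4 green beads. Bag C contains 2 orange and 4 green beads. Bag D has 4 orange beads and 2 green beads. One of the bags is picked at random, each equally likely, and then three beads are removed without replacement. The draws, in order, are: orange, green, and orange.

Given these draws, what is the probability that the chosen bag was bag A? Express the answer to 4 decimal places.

0.1761

Compute the likelihood of the observed sequence for each case: P(data | bag A) = (10/11)(1/10)(9/9) = 0.090909; P(data | bag B) = (5/9)(4/8)(4/7) = 0.15873; P(data | bag C) = (2/6)(4/5)(1/4) = 0.066667; P(data | bag D) = (4/6)(2/5)(3/4) = 0.2.
The prior-weighted likelihoods are 1/4 · 0.090909 = 0.022727, 1/4 · 0.15873 = 0.039683, 1/4 · 0.066667 = 0.016667, 1/4 · 0.2 = 0.05; with total 0.12908.
So P(bag A | data) = (0.022727) / (0.12908) = 0.17608.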